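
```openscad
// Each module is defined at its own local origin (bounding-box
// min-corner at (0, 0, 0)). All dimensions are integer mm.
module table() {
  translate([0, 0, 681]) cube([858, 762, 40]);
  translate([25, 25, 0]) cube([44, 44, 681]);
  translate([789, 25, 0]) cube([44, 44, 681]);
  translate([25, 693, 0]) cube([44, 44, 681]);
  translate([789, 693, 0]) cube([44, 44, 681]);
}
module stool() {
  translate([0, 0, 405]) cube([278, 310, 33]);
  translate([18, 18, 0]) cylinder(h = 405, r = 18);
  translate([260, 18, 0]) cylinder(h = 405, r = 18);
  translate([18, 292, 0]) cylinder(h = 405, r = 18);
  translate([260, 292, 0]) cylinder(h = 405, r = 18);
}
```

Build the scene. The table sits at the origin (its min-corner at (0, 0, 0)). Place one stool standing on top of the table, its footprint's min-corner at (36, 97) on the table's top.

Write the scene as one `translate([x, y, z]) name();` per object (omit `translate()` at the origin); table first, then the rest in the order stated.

table();
translate([36, 97, 721]) stool();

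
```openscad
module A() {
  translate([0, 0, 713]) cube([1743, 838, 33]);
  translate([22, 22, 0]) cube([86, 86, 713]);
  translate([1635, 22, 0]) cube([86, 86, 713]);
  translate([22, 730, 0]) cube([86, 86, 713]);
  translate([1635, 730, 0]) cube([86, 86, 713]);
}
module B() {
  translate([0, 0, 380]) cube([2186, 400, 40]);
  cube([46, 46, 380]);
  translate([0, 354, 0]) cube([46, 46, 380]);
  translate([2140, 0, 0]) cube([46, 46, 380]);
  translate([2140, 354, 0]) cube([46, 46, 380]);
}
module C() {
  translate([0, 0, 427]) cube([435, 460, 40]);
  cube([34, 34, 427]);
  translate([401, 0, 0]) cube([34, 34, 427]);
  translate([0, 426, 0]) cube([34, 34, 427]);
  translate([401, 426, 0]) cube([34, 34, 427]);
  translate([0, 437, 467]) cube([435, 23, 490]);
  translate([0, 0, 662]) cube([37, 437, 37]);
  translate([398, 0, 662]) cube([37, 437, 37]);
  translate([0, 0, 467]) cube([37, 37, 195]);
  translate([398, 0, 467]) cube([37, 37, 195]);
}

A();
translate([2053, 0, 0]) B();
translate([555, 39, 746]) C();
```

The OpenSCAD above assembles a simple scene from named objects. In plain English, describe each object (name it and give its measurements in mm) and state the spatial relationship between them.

A is a table: top 1743 mm (x) × 838 mm (y), 33 mm thick, upper face at z = 746 mm, on four 86×86 mm square legs, each inset 22 mm from the nearest pair of top edges, running from z = 0 to the bottom of the top.

B is a long wooden bench with a 2186 mm (x) × 400 mm (y) seat, 40 mm thick, its top surface 420 mm above the floor. Four 46 mm square legs at the seat corners, flush with the edges, run from z = 0 to the seat underside.

C is a chair. The seat is a 435×460×40 mm slab with its top at z = 467 mm, on four 34×34 mm corner legs (flush with the seat edges, standing on z = 0). A flat backrest 23 mm thick, 490 mm tall, spans the full seat width and rises from the seat top along its +y edge, rear face flush with the rear of the seat. Two armrests of 37×37 mm section run along each side from the seat's front edge to the front of the backrest, top faces 232 mm above the seat top and outer faces flush with the seat's x-edges; a 37×37 mm post under the front of each armrest stands on the seat at the front corner.

The bench is on the floor beside the table on its +x side. The chair is on top of the table.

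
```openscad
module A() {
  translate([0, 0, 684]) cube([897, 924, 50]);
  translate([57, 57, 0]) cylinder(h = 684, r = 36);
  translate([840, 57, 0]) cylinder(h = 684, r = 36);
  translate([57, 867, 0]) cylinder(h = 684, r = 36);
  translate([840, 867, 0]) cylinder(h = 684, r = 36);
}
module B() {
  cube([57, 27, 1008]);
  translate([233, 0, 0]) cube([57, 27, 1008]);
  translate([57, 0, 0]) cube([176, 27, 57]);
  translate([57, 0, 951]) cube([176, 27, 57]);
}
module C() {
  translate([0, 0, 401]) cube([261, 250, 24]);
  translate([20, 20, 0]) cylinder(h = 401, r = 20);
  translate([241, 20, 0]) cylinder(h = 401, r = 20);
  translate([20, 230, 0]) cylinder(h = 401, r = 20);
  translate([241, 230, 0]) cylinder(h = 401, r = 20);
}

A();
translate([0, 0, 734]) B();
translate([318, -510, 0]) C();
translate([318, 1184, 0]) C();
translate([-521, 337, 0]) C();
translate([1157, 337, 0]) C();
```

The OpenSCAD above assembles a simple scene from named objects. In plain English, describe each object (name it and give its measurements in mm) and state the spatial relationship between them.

A is a rectangular dining table. The top is 897×924×50 mm with its upper surface at z = 734 mm. It stands on four round legs of 72 mm diameter, each leg's bounding box inset 21 mm from the nearest pair of top edges, running from the floor to the underside of the top.

B is a rectangular picture frame lying in the x–z plane (depth along y). The opening is 176 mm wide (x) by 894 mm tall (z), surrounded by a border 57 mm wide on all four sides. The frame is 27 mm deep and is made of two full-height vertical stiles with two horizontal rails fitted between them.

C is a four-legged stool. The seat is 261×250 mm, 24 mm thick, top at z = 425 mm. It stands on four round legs, each 40 mm in diameter, from z = 0 to the seat underside, each leg's axis is inset half a diameter from the nearest pair of seat edges (so the leg's bounding box is flush with the corner).

The picture frame is on top of the table. Four stools sit around the table at the −y, +y, −x, +x sides.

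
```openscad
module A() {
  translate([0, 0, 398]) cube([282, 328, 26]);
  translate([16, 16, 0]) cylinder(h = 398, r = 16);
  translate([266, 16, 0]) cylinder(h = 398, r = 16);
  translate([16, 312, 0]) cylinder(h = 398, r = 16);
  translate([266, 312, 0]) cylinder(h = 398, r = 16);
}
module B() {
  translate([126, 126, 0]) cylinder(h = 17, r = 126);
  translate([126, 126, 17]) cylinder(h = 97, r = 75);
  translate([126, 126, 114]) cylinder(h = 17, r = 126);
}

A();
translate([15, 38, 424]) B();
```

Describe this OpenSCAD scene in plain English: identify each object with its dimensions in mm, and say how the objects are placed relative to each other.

A is a four-legged stool. The seat is a 282×328×26 mm slab whose top surface is at z = 424 mm; four round legs, each 32 mm in diameter, run from the floor (z = 0) to the underside of the seat, each leg's axis is inset half a diameter from the nearest pair of seat edges (so the leg's bounding box is flush with the corner).

B is a spool: two coaxial disc flanges of radius 126 mm and thickness 17 mm, joined by a core cylinder of radius 75 mm and height 97 mm. The lower flange rests on z = 0 and the three cylinders share a vertical axis.

The spool is on top of the stool, centred.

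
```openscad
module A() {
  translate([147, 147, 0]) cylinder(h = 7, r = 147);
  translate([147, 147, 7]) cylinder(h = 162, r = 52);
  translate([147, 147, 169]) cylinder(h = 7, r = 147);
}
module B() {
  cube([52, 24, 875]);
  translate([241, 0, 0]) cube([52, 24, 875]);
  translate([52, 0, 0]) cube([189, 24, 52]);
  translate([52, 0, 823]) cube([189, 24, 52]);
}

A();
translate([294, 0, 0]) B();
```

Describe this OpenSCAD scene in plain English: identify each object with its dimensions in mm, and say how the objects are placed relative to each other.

A is a spool: two coaxial disc flanges of radius 147 mm and thickness 7 mm, joined by a core cylinder of radius 52 mm and height 162 mm. The lower flange rests on z = 0 and the three cylinders share a vertical axis.

B is a picture frame with a 189×771 mm rectangular opening (x by z) and a uniform 52 mm border on every side. Frame depth is 24 mm along y. It is built from two vertical stiles running the full outside height and two horizontal rails spanning the gap between the stiles.

The picture frame is against the spool's +x side, with their −y faces flush.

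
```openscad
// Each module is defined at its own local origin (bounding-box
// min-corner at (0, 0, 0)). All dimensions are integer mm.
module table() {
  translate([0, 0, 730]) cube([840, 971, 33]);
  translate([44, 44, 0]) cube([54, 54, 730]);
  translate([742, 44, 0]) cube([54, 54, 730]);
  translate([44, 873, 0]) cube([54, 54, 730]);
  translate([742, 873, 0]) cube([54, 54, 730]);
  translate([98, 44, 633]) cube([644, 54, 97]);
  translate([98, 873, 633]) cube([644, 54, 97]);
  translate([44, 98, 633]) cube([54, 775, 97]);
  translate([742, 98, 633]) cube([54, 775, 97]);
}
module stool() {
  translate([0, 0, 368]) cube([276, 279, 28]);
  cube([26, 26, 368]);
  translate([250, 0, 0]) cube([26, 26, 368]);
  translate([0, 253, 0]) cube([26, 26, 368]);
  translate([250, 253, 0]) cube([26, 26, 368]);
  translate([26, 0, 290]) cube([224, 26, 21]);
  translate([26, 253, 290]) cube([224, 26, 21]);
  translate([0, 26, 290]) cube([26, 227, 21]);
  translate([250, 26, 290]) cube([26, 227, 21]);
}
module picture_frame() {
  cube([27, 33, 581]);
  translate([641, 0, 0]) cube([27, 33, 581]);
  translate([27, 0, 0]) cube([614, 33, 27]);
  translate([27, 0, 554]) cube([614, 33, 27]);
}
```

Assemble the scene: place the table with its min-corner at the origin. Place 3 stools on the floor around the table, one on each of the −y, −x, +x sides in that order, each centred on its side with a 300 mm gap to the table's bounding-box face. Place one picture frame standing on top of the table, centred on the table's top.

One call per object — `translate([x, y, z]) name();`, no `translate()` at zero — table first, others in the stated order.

table();
translate([282, -579, 0]) stool();
translate([-576, 346, 0]) stool();
translate([1140, 346, 0]) stool();
translate([86, 469, 763]) picture_frame();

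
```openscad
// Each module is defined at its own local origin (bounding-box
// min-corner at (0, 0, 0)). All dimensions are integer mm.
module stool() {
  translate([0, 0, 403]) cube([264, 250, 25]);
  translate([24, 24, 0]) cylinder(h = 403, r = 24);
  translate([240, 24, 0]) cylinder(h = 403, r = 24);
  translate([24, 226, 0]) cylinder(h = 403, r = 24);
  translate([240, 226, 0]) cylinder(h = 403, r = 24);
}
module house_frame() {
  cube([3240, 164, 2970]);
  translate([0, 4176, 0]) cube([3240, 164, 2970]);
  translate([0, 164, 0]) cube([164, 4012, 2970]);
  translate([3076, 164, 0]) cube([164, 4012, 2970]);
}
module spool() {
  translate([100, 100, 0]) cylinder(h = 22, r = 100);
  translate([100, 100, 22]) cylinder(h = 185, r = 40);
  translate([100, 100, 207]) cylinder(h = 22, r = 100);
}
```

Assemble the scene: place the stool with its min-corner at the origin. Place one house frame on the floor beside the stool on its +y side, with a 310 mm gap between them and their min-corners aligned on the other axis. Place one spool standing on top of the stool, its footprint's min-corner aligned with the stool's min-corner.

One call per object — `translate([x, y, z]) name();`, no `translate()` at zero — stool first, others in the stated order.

stool();
translate([0, 560, 0]) house_frame();
translate([0, 0, 428]) spool();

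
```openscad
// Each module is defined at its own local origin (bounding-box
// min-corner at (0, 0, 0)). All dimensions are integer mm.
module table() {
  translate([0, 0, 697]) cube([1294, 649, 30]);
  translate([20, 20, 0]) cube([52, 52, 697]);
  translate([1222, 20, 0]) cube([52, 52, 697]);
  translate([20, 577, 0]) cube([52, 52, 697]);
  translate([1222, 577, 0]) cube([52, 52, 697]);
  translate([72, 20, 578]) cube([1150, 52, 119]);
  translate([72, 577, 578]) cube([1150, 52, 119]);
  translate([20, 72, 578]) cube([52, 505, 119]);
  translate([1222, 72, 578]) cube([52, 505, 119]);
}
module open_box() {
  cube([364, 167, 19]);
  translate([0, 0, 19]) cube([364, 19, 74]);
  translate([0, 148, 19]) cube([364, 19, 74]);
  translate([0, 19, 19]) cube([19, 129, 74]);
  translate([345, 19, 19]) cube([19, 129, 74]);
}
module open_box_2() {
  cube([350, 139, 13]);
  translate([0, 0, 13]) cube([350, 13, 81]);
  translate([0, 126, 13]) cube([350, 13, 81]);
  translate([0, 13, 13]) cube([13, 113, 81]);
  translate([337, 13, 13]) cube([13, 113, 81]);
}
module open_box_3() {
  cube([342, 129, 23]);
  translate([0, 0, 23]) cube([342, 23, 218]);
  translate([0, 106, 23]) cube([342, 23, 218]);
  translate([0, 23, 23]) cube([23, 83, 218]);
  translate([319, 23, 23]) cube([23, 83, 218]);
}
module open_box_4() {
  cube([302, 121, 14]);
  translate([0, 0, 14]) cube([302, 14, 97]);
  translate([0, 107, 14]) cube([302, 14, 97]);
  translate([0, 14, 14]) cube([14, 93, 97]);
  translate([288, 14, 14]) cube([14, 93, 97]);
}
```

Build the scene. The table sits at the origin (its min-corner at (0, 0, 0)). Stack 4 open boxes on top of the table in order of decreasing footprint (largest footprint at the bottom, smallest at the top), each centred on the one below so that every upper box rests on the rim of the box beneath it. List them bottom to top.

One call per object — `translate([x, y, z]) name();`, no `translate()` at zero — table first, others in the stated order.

table();
translate([465, 241, 727]) open_box();
translate([472, 255, 820]) open_box_2();
translate([476, 260, 914]) open_box_3();
translate([496, 264, 1155]) open_box_4();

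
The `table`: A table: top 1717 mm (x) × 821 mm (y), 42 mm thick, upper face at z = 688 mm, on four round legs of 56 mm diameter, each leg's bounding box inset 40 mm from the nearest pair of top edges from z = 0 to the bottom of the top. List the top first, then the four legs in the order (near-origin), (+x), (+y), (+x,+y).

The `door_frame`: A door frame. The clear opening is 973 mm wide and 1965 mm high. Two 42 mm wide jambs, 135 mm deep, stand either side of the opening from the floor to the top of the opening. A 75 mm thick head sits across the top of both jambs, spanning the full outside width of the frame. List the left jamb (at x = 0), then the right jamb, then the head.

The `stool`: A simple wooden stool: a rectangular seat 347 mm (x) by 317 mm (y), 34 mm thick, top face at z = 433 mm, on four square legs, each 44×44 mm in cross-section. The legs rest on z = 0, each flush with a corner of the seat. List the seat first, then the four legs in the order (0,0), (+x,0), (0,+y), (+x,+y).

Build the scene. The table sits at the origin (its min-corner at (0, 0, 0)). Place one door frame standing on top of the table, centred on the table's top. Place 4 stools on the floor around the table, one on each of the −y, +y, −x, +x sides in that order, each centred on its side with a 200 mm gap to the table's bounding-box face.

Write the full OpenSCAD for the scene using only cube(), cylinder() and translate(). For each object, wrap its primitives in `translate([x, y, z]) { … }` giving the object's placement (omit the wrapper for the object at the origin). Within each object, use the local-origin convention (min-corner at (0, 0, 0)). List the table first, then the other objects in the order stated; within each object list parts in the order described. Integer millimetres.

translate([0, 0, 646]) cube([1717, 821, 42]);
translate([68, 68, 0]) cylinder(h = 646, r = 28);
translate([1649, 68, 0]) cylinder(h = 646, r = 28);
translate([68, 753, 0]) cylinder(h = 646, r = 28);
translate([1649, 753, 0]) cylinder(h = 646, r = 28);
translate([330, 343, 688]) {
  cube([42, 135, 1965]);
  translate([1015, 0, 0]) cube([42, 135, 1965]);
  translate([0, 0, 1965]) cube([1057, 135, 75]);
}
translate([685, -517, 0]) {
  translate([0, 0, 399]) cube([347, 317, 34]);
  cube([44, 44, 399]);
  translate([303, 0, 0]) cube([44, 44, 399]);
  translate([0, 273, 0]) cube([44, 44, 399]);
  translate([303, 273, 0]) cube([44, 44, 399]);
}
translate([685, 1021, 0]) {
  translate([0, 0, 399]) cube([347, 317, 34]);
  cube([44, 44, 399]);
  translate([303, 0, 0]) cube([44, 44, 399]);
  translate([0, 273, 0]) cube([44, 44, 399]);
  translate([303, 273, 0]) cube([44, 44, 399]);
}
translate([-547, 252, 0]) {
  translate([0, 0, 399]) cube([347, 317, 34]);
  cube([44, 44, 399]);
  translate([303, 0, 0]) cube([44, 44, 399]);
  translate([0, 273, 0]) cube([44, 44, 399]);
  translate([303, 273, 0]) cube([44, 44, 399]);
}
translate([1917, 252, 0]) {
  translate([0, 0, 399]) cube([347, 317, 34]);
  cube([44, 44, 399]);
  translate([303, 0, 0]) cube([44, 44, 399]);
  translate([0, 273, 0]) cube([44, 44, 399]);
  translate([303, 273, 0]) cube([44, 44, 399]);
}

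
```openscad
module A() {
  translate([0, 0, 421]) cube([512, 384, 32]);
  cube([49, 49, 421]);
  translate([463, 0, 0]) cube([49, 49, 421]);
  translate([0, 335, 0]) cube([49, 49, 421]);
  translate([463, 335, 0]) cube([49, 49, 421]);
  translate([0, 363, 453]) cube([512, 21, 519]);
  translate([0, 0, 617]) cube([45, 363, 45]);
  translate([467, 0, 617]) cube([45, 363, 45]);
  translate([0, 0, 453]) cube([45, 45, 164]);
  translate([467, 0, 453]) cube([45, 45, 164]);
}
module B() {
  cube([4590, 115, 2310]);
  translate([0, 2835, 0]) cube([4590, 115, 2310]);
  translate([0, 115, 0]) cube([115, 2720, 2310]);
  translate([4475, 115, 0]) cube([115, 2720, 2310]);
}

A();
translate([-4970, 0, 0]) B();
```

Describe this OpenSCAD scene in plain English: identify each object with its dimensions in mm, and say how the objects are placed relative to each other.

A is a chair: 512×384 mm seat, 32 mm thick, top at z = 453 mm, on four 49 mm square corner legs flush with the seat edges. A 21 mm thick backrest slab spans the full seat width, extending 519 mm above the seat top, its back face flush with the seat's +y edge. Two armrests of 45×45 mm section run along each side from the seat's front edge to the front of the backrest, top faces 209 mm above the seat top and outer faces flush with the seat's x-edges; a 45×45 mm post under the front of each armrest stands on the seat at the front corner.

B is the wall frame of a small rectangular building: four walls, each 2310 mm tall and 115 mm thick, enclosing a footprint 4590 mm (x) by 2950 mm (y) outside-to-outside, with no floor or roof. The front and back walls (the −y and +y sides) span the full width; the two side walls fit between them.

The house frame is on the floor beside the chair on its −x side.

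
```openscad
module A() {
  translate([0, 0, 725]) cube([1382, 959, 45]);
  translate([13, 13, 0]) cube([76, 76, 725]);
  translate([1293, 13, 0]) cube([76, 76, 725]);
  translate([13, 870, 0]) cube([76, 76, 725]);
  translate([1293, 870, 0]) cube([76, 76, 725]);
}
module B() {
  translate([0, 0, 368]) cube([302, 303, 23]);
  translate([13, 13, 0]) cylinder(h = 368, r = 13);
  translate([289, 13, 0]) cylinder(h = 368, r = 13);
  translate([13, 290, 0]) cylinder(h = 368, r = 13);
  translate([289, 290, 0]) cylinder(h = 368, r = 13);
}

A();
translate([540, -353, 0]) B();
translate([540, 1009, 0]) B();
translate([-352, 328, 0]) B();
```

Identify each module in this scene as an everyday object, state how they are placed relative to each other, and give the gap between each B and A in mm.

Each stool's nearest face is 50 mm from the table's bounding box.

A is a table. B is a stool. Three stools sit around the table at the −y, +y, −x sides. The gap between each stool and the table is 50 mm.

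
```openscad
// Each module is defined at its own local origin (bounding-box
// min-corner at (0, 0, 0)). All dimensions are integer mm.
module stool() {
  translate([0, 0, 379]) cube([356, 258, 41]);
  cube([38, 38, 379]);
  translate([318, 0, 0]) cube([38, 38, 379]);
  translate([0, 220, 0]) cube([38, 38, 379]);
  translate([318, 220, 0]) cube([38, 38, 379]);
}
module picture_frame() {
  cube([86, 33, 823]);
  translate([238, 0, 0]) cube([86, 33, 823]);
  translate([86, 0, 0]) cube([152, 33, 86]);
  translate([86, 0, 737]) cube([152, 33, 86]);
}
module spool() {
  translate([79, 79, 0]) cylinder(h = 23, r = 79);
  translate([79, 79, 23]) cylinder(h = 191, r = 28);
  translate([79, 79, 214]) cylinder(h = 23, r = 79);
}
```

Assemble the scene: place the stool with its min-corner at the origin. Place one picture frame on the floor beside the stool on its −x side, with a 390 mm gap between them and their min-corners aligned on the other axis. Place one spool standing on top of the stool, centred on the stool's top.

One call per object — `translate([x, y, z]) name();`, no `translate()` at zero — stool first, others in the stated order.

stool();
translate([-714, 0, 0]) picture_frame();
translate([99, 50, 420]) spool();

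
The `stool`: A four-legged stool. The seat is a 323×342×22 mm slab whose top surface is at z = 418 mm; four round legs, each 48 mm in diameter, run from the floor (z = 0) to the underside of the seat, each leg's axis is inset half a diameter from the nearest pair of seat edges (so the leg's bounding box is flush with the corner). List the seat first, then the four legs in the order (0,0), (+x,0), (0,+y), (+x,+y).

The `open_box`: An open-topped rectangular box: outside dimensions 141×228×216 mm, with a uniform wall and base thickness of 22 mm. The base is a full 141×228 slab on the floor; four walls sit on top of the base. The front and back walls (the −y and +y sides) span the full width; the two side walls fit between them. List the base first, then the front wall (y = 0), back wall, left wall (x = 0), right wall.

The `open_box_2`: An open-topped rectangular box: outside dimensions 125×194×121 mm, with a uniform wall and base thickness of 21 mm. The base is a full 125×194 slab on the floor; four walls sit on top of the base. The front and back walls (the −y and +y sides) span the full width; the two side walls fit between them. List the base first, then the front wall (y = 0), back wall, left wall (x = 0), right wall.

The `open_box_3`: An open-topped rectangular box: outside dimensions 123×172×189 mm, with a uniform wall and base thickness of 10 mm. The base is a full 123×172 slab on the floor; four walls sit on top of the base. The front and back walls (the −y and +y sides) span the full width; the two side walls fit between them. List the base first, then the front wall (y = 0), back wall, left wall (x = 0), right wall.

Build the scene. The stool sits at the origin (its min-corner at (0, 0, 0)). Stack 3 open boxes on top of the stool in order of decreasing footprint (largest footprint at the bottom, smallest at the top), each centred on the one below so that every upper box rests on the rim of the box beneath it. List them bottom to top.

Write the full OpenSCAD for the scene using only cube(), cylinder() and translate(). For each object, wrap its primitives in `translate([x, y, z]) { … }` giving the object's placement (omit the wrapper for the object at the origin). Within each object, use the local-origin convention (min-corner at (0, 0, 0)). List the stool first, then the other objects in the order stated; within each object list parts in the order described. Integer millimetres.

translate([0, 0, 396]) cube([323, 342, 22]);
translate([24, 24, 0]) cylinder(h = 396, r = 24);
translate([299, 24, 0]) cylinder(h = 396, r = 24);
translate([24, 318, 0]) cylinder(h = 396, r = 24);
translate([299, 318, 0]) cylinder(h = 396, r = 24);
translate([91, 57, 418]) {
  cube([141, 228, 22]);
  translate([0, 0, 22]) cube([141, 22, 194]);
  translate([0, 206, 22]) cube([141, 22, 194]);
  translate([0, 22, 22]) cube([22, 184, 194]);
  translate([119, 22, 22]) cube([22, 184, 194]);
}
translate([99, 74, 634]) {
  cube([125, 194, 21]);
  translate([0, 0, 21]) cube([125, 21, 100]);
  translate([0, 173, 21]) cube([125, 21, 100]);
  translate([0, 21, 21]) cube([21, 152, 100]);
  translate([104, 21, 21]) cube([21, 152, 100]);
}
translate([100, 85, 755]) {
  cube([123, 172, 10]);
  translate([0, 0, 10]) cube([123, 10, 179]);
  translate([0, 162, 10]) cube([123, 10, 179]);
  translate([0, 10, 10]) cube([10, 152, 179]);
  translate([113, 10, 10]) cube([10, 152, 179]);
}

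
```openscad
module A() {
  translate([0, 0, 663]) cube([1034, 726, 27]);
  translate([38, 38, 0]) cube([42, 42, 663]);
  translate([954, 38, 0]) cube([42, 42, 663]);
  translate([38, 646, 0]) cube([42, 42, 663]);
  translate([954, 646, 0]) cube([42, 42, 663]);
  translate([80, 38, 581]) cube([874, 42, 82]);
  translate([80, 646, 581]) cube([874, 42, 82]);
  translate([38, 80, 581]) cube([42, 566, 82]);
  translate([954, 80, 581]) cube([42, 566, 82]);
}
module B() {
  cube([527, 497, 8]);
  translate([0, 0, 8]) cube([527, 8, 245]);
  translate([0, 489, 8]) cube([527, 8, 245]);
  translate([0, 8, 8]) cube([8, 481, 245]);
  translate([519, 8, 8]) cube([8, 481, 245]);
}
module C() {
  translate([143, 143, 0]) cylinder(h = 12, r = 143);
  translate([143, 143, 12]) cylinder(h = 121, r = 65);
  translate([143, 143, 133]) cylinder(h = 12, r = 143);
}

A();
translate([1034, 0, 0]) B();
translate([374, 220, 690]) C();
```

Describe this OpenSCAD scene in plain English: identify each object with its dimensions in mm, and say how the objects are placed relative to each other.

A is a rectangular dining table. The top is 1034×726×27 mm with its upper surface at z = 690 mm. It stands on four 42×42 mm square legs, each inset 38 mm from the nearest pair of top edges, running from the floor to the underside of the top. Four apron rails, 42 mm thick and 82 mm tall, run between adjacent legs with their top edges flush with the underside of the top and their outer faces flush with the legs' outer faces.

B is an open storage box with external size 527×497×253 mm and wall thickness 8 mm (the base is also 8 mm thick). The base covers the whole footprint; the four walls stand on the base, with the y-facing walls full-width and the x-facing walls fitting between their inner faces.

C is a spool: two coaxial disc flanges of radius 143 mm and thickness 12 mm, joined by a core cylinder of radius 65 mm and height 121 mm. The lower flange rests on z = 0 and the three cylinders share a vertical axis.

The open box is against the table's +x side, with their −y faces flush. The spool is on top of the table, centred.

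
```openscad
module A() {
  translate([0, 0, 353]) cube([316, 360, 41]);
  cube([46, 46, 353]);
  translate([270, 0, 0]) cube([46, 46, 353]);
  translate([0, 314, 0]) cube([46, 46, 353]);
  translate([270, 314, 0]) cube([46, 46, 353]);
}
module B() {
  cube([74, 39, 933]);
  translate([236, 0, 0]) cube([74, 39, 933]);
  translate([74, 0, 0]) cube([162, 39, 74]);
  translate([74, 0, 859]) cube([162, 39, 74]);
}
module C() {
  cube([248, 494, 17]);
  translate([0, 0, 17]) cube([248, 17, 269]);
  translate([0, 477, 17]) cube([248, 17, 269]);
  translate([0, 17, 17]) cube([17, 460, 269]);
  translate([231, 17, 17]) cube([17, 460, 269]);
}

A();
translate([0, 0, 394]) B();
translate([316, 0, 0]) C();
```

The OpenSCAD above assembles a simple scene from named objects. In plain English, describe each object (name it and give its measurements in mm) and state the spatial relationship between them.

A is a four-legged stool. The seat is 316×360 mm, 41 mm thick, top at z = 394 mm. It stands on four square legs, each 46×46 mm in cross-section, from z = 0 to the seat underside, each flush with a corner of the seat.

B is a rectangular picture frame lying in the x–z plane (depth along y). The opening is 162 mm wide (x) by 785 mm tall (z), surrounded by a border 74 mm wide on all four sides. The frame is 39 mm deep and is made of two full-height vertical stiles with two horizontal rails fitted between them.

C is an open storage box with external size 248×494×286 mm and wall thickness 17 mm (the base is also 17 mm thick). The base covers the whole footprint; the four walls stand on the base, with the y-facing walls full-width and the x-facing walls fitting between their inner faces.

The picture frame is on top of the stool. The open box is against the stool's +x side, with their −y faces flush.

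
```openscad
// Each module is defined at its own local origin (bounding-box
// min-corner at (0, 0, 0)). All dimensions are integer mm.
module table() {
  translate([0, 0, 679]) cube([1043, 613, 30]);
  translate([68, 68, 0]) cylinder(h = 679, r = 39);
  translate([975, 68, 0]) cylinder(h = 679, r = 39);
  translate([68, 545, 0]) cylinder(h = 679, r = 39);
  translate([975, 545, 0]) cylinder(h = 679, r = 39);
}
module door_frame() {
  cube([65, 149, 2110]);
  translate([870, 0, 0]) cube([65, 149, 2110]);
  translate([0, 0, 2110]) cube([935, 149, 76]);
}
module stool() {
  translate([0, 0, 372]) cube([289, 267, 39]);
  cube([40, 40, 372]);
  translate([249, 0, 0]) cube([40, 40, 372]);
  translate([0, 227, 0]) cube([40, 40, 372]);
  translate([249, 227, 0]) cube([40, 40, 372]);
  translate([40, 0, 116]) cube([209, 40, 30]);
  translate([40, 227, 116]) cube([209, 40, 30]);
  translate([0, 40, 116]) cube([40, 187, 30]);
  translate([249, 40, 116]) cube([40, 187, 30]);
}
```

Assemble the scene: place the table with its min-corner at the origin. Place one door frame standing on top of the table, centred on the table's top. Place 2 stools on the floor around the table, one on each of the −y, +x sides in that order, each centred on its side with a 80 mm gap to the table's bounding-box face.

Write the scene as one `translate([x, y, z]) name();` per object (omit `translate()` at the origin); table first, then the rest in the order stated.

table();
translate([54, 232, 709]) door_frame();
translate([377, -347, 0]) stool();
translate([1123, 173, 0]) stool();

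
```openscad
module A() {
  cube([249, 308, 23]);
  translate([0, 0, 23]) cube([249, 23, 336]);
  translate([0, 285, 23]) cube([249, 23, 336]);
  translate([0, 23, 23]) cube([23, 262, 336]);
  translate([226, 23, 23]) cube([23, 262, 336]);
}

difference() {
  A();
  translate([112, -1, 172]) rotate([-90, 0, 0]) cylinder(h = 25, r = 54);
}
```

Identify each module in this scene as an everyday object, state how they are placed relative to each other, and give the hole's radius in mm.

The subtracted cylinder has r = 54 mm.

A is an open box. The open box has a circular hole through its front wall. The hole's radius is 54 mm.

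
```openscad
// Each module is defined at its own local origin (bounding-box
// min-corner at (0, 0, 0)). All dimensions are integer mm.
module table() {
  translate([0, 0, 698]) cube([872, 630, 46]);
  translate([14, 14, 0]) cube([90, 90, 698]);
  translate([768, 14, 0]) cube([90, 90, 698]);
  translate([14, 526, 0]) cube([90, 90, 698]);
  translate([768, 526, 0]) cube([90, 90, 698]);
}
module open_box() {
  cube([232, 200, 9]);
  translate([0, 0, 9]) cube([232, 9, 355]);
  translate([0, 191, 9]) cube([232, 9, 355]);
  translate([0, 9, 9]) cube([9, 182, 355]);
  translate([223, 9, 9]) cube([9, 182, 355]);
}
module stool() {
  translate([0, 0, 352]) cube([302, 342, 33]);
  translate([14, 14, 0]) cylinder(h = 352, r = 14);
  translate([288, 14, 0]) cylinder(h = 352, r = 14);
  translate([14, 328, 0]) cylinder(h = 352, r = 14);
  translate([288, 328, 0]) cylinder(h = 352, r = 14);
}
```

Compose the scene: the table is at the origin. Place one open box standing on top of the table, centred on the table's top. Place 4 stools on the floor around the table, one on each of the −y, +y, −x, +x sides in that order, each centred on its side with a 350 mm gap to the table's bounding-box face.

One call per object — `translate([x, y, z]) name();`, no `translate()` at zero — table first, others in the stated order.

table();
translate([320, 215, 744]) open_box();
translate([285, -692, 0]) stool();
translate([285, 980, 0]) stool();
translate([-652, 144, 0]) stool();
translate([1222, 144, 0]) stool();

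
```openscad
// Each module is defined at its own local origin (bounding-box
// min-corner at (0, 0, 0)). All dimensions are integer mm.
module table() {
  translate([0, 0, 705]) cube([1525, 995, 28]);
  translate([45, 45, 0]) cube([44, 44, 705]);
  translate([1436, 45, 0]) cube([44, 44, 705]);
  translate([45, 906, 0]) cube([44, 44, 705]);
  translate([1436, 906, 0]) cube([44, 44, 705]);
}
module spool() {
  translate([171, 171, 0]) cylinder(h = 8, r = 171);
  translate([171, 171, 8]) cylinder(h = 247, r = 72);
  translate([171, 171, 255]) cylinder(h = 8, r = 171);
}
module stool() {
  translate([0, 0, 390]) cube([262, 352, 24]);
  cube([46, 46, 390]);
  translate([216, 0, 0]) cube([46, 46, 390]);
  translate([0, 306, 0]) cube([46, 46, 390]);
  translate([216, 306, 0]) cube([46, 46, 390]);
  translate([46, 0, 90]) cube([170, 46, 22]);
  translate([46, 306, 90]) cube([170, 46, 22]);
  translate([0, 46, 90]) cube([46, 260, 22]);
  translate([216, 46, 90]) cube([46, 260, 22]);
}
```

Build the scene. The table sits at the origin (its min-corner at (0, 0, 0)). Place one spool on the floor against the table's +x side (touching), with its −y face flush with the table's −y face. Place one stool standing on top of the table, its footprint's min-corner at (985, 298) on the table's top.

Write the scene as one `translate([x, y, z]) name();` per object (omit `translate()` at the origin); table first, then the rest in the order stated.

table();
translate([1525, 0, 0]) spool();
translate([985, 298, 733]) stool();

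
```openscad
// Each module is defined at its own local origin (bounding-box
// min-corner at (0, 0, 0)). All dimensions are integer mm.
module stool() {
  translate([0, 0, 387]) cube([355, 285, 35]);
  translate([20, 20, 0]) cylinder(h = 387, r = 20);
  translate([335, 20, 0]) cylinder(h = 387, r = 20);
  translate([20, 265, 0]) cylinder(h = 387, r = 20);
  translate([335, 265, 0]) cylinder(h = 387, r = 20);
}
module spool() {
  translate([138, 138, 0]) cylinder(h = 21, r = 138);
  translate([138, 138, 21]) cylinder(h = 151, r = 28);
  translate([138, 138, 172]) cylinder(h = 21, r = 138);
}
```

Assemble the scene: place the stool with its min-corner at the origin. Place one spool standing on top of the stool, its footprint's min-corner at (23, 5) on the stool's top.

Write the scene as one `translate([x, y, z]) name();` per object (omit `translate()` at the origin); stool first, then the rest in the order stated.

stool();
translate([23, 5, 422]) spool();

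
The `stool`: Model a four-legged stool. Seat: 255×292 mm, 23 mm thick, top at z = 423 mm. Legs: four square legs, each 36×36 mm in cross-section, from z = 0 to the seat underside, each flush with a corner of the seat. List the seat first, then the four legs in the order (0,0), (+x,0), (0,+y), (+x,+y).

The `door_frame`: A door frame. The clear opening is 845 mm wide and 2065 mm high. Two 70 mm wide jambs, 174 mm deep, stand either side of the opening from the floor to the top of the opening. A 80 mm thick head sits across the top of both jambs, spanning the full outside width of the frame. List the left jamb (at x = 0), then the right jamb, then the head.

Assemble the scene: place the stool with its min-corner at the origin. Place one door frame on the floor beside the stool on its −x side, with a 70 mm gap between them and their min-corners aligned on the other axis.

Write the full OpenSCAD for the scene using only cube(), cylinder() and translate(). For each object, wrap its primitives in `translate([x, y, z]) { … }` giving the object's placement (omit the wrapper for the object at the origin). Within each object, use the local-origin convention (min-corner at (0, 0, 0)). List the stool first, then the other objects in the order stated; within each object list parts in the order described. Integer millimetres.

translate([0, 0, 400]) cube([255, 292, 23]);
cube([36, 36, 400]);
translate([219, 0, 0]) cube([36, 36, 400]);
translate([0, 256, 0]) cube([36, 36, 400]);
translate([219, 256, 0]) cube([36, 36, 400]);
translate([-1055, 0, 0]) {
  cube([70, 174, 2065]);
  translate([915, 0, 0]) cube([70, 174, 2065]);
  translate([0, 0, 2065]) cube([985, 174, 80]);
}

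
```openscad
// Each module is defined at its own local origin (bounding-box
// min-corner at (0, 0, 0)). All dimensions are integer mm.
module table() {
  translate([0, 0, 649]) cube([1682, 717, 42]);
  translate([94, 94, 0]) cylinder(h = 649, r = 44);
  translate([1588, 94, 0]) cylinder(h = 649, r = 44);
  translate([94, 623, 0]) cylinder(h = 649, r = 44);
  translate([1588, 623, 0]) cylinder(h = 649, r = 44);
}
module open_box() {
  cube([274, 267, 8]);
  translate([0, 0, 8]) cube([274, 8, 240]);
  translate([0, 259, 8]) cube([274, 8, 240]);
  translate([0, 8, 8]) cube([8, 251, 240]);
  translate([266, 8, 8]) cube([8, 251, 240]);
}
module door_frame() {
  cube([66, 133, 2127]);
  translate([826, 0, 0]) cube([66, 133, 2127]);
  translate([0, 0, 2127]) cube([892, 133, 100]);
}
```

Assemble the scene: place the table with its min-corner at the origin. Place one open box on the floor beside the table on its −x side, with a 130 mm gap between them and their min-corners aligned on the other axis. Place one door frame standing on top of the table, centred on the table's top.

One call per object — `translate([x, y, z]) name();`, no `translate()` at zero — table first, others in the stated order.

table();
translate([-404, 0, 0]) open_box();
translate([395, 292, 691]) door_frame();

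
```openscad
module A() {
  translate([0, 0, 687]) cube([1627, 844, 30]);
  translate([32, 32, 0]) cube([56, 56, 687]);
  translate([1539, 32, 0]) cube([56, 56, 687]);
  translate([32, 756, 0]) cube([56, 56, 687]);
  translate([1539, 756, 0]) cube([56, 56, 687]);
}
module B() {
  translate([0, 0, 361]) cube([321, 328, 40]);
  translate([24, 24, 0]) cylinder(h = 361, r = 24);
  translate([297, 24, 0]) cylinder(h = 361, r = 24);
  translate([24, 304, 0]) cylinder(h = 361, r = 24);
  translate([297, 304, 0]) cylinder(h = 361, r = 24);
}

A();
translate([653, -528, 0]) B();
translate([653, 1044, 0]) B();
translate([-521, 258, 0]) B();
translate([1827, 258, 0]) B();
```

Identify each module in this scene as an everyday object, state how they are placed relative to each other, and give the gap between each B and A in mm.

Each stool's nearest face is 200 mm from the table's bounding box.

A is a table. B is a stool. Four stools sit around the table at the −y, +y, −x, +x sides. The gap between each stool and the table is 200 mm.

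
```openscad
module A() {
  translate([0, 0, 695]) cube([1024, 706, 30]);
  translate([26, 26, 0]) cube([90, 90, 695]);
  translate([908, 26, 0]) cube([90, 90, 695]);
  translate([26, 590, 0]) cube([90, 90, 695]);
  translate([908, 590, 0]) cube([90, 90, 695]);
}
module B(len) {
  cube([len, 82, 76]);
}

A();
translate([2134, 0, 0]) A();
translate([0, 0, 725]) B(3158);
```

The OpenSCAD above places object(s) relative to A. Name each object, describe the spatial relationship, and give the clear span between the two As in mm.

A is a table. B is a beam. A beam spans the tops of two tables. The clear span between the two tables is 1110 mm.

Second table starts at x = 2134; first ends at x = 1024; clear span = 2134 − 1024 = 1110 mm.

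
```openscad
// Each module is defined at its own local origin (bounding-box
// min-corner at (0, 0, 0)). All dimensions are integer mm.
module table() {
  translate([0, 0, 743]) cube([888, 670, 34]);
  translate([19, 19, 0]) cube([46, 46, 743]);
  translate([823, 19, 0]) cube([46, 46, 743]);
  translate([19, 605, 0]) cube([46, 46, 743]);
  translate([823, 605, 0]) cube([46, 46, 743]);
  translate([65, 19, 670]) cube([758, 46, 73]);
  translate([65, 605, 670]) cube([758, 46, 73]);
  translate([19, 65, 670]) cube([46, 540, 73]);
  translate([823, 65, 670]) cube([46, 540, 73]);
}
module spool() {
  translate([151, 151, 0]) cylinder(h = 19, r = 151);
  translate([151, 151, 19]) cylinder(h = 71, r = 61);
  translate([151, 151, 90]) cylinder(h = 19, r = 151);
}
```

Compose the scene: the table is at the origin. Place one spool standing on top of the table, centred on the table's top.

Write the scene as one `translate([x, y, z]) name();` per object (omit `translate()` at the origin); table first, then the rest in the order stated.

table();
translate([293, 184, 777]) spool();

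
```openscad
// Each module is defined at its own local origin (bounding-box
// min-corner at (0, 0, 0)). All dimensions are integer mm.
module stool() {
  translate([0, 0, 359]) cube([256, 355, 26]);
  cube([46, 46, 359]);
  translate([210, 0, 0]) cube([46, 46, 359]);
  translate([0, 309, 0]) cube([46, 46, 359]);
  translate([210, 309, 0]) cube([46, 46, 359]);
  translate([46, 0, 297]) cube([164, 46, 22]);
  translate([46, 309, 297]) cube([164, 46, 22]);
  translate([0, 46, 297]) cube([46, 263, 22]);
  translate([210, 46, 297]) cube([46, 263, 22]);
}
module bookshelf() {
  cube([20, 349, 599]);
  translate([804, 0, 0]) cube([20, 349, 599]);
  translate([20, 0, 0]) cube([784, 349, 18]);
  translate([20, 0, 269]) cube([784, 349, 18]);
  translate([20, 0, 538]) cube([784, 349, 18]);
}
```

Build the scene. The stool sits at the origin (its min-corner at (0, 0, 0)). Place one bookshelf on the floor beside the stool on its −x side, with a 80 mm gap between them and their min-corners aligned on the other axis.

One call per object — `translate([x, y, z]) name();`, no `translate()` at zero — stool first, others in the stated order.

stool();
translate([-904, 0, 0]) bookshelf();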